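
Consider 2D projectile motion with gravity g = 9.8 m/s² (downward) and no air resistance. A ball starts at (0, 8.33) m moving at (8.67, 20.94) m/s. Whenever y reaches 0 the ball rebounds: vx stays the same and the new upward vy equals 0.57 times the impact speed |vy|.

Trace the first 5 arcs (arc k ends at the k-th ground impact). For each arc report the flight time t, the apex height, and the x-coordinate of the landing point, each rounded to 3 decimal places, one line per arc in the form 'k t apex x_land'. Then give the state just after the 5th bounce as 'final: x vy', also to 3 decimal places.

Arc 1: start y=8.330, vy=20.940 → t=4.640, apex=30.702, x_land=40.228, impact vy=-24.531
  bounce: vy ← 0.57·24.531 = 13.982
Arc 2: start y=0.000, vy=13.982 → t=2.854, apex=9.975, x_land=64.968, impact vy=-13.982
  bounce: vy ← 0.57·13.982 = 7.970
Arc 3: start y=0.000, vy=7.970 → t=1.627, apex=3.241, x_land=79.070, impact vy=-7.970
  bounce: vy ← 0.57·7.970 = 4.543
Arc 4: start y=0.000, vy=4.543 → t=0.927, apex=1.053, x_land=87.108, impact vy=-4.543
  bounce: vy ← 0.57·4.543 = 2.589
Arc 5: start y=0.000, vy=2.589 → t=0.528, apex=0.342, x_land=91.690, impact vy=-2.589
  bounce: vy ← 0.57·2.589 = 1.476

1 4.640 30.702 40.228
2 2.854 9.975 64.968
3 1.627 3.241 79.070
4 0.927 1.053 87.108
5 0.528 0.342 91.690
final: 91.690 1.476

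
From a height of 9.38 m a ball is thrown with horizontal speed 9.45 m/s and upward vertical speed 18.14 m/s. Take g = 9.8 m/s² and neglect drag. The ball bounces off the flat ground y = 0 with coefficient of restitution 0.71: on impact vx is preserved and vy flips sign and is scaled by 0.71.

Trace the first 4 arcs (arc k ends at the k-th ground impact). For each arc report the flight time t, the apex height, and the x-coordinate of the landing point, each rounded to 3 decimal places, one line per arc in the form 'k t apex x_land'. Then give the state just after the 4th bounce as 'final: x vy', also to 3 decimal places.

1 4.162 26.169 39.331
2 3.282 13.192 70.342
3 2.330 6.650 92.359
4 1.654 3.352 107.992
final: 107.992 5.755

Arc 1: start y=9.380, vy=18.140 → t=4.162, apex=26.169, x_land=39.331, impact vy=-22.647
  bounce: vy ← 0.71·22.647 = 16.080
Arc 2: start y=0.000, vy=16.080 → t=3.282, apex=13.192, x_land=70.342, impact vy=-16.080
  bounce: vy ← 0.71·16.080 = 11.417
Arc 3: start y=0.000, vy=11.417 → t=2.330, apex=6.650, x_land=92.359, impact vy=-11.417
  bounce: vy ← 0.71·11.417 = 8.106
Arc 4: start y=0.000, vy=8.106 → t=1.654, apex=3.352, x_land=107.992, impact vy=-8.106
  bounce: vy ← 0.71·8.106 = 5.755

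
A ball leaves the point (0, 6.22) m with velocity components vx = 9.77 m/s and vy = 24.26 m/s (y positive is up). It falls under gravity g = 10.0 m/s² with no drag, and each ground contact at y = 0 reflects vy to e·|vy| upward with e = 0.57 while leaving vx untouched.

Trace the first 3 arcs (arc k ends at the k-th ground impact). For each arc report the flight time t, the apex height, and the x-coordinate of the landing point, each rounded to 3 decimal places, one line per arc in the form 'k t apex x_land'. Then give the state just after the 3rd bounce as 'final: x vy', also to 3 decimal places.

1 5.096 35.647 49.789
2 3.044 11.582 79.528
3 1.735 3.763 96.479
final: 96.479 4.945

Arc 1: start y=6.220, vy=24.260 → t=5.096, apex=35.647, x_land=49.789, impact vy=-26.701
  bounce: vy ← 0.57·26.701 = 15.220
Arc 2: start y=0.000, vy=15.220 → t=3.044, apex=11.582, x_land=79.528, impact vy=-15.220
  bounce: vy ← 0.57·15.220 = 8.675
Arc 3: start y=0.000, vy=8.675 → t=1.735, apex=3.763, x_land=96.479, impact vy=-8.675
  bounce: vy ← 0.57·8.675 = 4.945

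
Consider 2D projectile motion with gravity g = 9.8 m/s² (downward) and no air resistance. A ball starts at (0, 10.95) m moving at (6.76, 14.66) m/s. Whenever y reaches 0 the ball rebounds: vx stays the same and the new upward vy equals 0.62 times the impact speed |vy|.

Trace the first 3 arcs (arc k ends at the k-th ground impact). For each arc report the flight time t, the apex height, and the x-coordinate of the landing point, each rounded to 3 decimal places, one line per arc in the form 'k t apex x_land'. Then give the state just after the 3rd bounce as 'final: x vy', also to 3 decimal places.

1 3.611 21.915 24.409
2 2.622 8.424 42.136
3 1.626 3.238 53.127
final: 53.127 4.939

Arc 1: start y=10.950, vy=14.660 → t=3.611, apex=21.915, x_land=24.409, impact vy=-20.725
  bounce: vy ← 0.62·20.725 = 12.850
Arc 2: start y=0.000, vy=12.850 → t=2.622, apex=8.424, x_land=42.136, impact vy=-12.850
  bounce: vy ← 0.62·12.850 = 7.967
Arc 3: start y=0.000, vy=7.967 → t=1.626, apex=3.238, x_land=53.127, impact vy=-7.967
  bounce: vy ← 0.62·7.967 = 4.939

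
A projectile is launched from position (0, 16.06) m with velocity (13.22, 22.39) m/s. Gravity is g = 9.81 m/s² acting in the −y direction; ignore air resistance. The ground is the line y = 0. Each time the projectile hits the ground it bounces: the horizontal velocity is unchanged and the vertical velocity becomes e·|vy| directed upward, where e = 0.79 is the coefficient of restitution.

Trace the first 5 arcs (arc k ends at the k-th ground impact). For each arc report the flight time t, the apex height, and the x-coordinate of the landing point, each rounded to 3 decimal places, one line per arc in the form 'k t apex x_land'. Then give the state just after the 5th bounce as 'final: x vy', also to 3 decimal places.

Arc 1: start y=16.060, vy=22.390 → t=5.195, apex=41.611, x_land=68.678, impact vy=-28.573
  bounce: vy ← 0.79·28.573 = 22.573
Arc 2: start y=0.000, vy=22.573 → t=4.602, apex=25.969, x_land=129.516, impact vy=-22.573
  bounce: vy ← 0.79·22.573 = 17.832
Arc 3: start y=0.000, vy=17.832 → t=3.636, apex=16.208, x_land=177.577, impact vy=-17.832
  bounce: vy ← 0.79·17.832 = 14.088
Arc 4: start y=0.000, vy=14.088 → t=2.872, apex=10.115, x_land=215.546, impact vy=-14.088
  bounce: vy ← 0.79·14.088 = 11.129
Arc 5: start y=0.000, vy=11.129 → t=2.269, apex=6.313, x_land=245.542, impact vy=-11.129
  bounce: vy ← 0.79·11.129 = 8.792

1 5.195 41.611 68.678
2 4.602 25.969 129.516
3 3.636 16.208 177.577
4 2.872 10.115 215.546
5 2.269 6.313 245.542
final: 245.542 8.792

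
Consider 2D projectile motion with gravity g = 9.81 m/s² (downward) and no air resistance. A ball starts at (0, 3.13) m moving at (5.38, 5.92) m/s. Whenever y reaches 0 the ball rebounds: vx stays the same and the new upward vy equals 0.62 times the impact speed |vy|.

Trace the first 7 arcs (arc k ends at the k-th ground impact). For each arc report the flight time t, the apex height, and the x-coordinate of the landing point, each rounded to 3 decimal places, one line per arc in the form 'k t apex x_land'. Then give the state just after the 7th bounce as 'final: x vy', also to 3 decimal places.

1 1.605 4.916 8.633
2 1.241 1.890 15.312
3 0.770 0.726 19.453
4 0.477 0.279 22.020
5 0.296 0.107 23.612
6 0.183 0.041 24.599
7 0.114 0.016 25.210
final: 25.210 0.346

Arc 1: start y=3.130, vy=5.920 → t=1.605, apex=4.916, x_land=8.633, impact vy=-9.821
  bounce: vy ← 0.62·9.821 = 6.089
Arc 2: start y=0.000, vy=6.089 → t=1.241, apex=1.890, x_land=15.312, impact vy=-6.089
  bounce: vy ← 0.62·6.089 = 3.775
Arc 3: start y=0.000, vy=3.775 → t=0.770, apex=0.726, x_land=19.453, impact vy=-3.775
  bounce: vy ← 0.62·3.775 = 2.341
Arc 4: start y=0.000, vy=2.341 → t=0.477, apex=0.279, x_land=22.020, impact vy=-2.341
  bounce: vy ← 0.62·2.341 = 1.451
Arc 5: start y=0.000, vy=1.451 → t=0.296, apex=0.107, x_land=23.612, impact vy=-1.451
  bounce: vy ← 0.62·1.451 = 0.900
Arc 6: start y=0.000, vy=0.900 → t=0.183, apex=0.041, x_land=24.599, impact vy=-0.900
  bounce: vy ← 0.62·0.900 = 0.558
Arc 7: start y=0.000, vy=0.558 → t=0.114, apex=0.016, x_land=25.210, impact vy=-0.558
  bounce: vy ← 0.62·0.558 = 0.346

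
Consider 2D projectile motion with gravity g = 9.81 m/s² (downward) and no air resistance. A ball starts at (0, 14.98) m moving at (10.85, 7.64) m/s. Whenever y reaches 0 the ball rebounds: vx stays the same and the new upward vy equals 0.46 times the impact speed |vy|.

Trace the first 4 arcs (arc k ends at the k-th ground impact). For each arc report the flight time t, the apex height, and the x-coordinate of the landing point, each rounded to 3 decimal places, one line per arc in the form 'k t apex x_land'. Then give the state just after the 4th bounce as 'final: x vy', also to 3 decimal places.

1 2.692 17.955 29.209
2 1.760 3.799 48.307
3 0.810 0.804 57.092
4 0.372 0.170 61.133
final: 61.133 0.840

Arc 1: start y=14.980, vy=7.640 → t=2.692, apex=17.955, x_land=29.209, impact vy=-18.769
  bounce: vy ← 0.46·18.769 = 8.634
Arc 2: start y=0.000, vy=8.634 → t=1.760, apex=3.799, x_land=48.307, impact vy=-8.634
  bounce: vy ← 0.46·8.634 = 3.972
Arc 3: start y=0.000, vy=3.972 → t=0.810, apex=0.804, x_land=57.092, impact vy=-3.972
  bounce: vy ← 0.46·3.972 = 1.827
Arc 4: start y=0.000, vy=1.827 → t=0.372, apex=0.170, x_land=61.133, impact vy=-1.827
  bounce: vy ← 0.46·1.827 = 0.840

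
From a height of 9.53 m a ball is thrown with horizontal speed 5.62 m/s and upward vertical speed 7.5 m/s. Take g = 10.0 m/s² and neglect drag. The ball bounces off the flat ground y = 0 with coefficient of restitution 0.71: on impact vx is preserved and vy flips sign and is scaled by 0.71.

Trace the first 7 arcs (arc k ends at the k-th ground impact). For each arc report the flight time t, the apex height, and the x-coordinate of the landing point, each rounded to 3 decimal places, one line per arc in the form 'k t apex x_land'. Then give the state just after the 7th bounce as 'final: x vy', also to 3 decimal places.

1 2.321 12.342 13.045
2 2.231 6.222 25.583
3 1.584 3.136 34.485
4 1.125 1.581 40.806
5 0.799 0.797 45.294
6 0.567 0.402 48.480
7 0.403 0.203 50.742
final: 50.742 1.429

Arc 1: start y=9.530, vy=7.500 → t=2.321, apex=12.342, x_land=13.045, impact vy=-15.711
  bounce: vy ← 0.71·15.711 = 11.155
Arc 2: start y=0.000, vy=11.155 → t=2.231, apex=6.222, x_land=25.583, impact vy=-11.155
  bounce: vy ← 0.71·11.155 = 7.920
Arc 3: start y=0.000, vy=7.920 → t=1.584, apex=3.136, x_land=34.485, impact vy=-7.920
  bounce: vy ← 0.71·7.920 = 5.623
Arc 4: start y=0.000, vy=5.623 → t=1.125, apex=1.581, x_land=40.806, impact vy=-5.623
  bounce: vy ← 0.71·5.623 = 3.993
Arc 5: start y=0.000, vy=3.993 → t=0.799, apex=0.797, x_land=45.294, impact vy=-3.993
  bounce: vy ← 0.71·3.993 = 2.835
Arc 6: start y=0.000, vy=2.835 → t=0.567, apex=0.402, x_land=48.480, impact vy=-2.835
  bounce: vy ← 0.71·2.835 = 2.013
Arc 7: start y=0.000, vy=2.013 → t=0.403, apex=0.203, x_land=50.742, impact vy=-2.013
  bounce: vy ← 0.71·2.013 = 1.429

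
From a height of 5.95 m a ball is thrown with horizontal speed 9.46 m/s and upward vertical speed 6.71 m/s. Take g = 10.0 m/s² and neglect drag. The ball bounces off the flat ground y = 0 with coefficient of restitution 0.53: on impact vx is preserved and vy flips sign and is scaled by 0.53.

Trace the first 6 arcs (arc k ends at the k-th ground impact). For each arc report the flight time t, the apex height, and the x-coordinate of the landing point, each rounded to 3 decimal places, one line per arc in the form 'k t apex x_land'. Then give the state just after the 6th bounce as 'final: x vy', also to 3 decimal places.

1 1.952 8.201 18.463
2 1.358 2.304 31.306
3 0.720 0.647 38.112
4 0.381 0.182 41.720
5 0.202 0.051 43.632
6 0.107 0.014 44.645
final: 44.645 0.284

Arc 1: start y=5.950, vy=6.710 → t=1.952, apex=8.201, x_land=18.463, impact vy=-12.807
  bounce: vy ← 0.53·12.807 = 6.788
Arc 2: start y=0.000, vy=6.788 → t=1.358, apex=2.304, x_land=31.306, impact vy=-6.788
  bounce: vy ← 0.53·6.788 = 3.598
Arc 3: start y=0.000, vy=3.598 → t=0.720, apex=0.647, x_land=38.112, impact vy=-3.598
  bounce: vy ← 0.53·3.598 = 1.907
Arc 4: start y=0.000, vy=1.907 → t=0.381, apex=0.182, x_land=41.720, impact vy=-1.907
  bounce: vy ← 0.53·1.907 = 1.011
Arc 5: start y=0.000, vy=1.011 → t=0.202, apex=0.051, x_land=43.632, impact vy=-1.011
  bounce: vy ← 0.53·1.011 = 0.536
Arc 6: start y=0.000, vy=0.536 → t=0.107, apex=0.014, x_land=44.645, impact vy=-0.536
  bounce: vy ← 0.53·0.536 = 0.284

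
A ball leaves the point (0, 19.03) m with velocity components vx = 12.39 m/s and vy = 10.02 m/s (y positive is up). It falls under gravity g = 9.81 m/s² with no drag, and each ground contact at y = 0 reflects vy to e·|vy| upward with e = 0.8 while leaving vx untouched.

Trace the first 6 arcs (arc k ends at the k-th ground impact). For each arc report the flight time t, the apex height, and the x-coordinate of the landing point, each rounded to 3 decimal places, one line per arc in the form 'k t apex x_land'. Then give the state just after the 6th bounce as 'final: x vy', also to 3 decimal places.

Arc 1: start y=19.030, vy=10.020 → t=3.240, apex=24.147, x_land=40.146, impact vy=-21.766
  bounce: vy ← 0.8·21.766 = 17.413
Arc 2: start y=0.000, vy=17.413 → t=3.550, apex=15.454, x_land=84.131, impact vy=-17.413
  bounce: vy ← 0.8·17.413 = 13.930
Arc 3: start y=0.000, vy=13.930 → t=2.840, apex=9.891, x_land=119.319, impact vy=-13.930
  bounce: vy ← 0.8·13.930 = 11.144
Arc 4: start y=0.000, vy=11.144 → t=2.272, apex=6.330, x_land=147.470, impact vy=-11.144
  bounce: vy ← 0.8·11.144 = 8.915
Arc 5: start y=0.000, vy=8.915 → t=1.818, apex=4.051, x_land=169.990, impact vy=-8.915
  bounce: vy ← 0.8·8.915 = 7.132
Arc 6: start y=0.000, vy=7.132 → t=1.454, apex=2.593, x_land=188.006, impact vy=-7.132
  bounce: vy ← 0.8·7.132 = 5.706

1 3.240 24.147 40.146
2 3.550 15.454 84.131
3 2.840 9.891 119.319
4 2.272 6.330 147.470
5 1.818 4.051 169.990
6 1.454 2.593 188.006
final: 188.006 5.706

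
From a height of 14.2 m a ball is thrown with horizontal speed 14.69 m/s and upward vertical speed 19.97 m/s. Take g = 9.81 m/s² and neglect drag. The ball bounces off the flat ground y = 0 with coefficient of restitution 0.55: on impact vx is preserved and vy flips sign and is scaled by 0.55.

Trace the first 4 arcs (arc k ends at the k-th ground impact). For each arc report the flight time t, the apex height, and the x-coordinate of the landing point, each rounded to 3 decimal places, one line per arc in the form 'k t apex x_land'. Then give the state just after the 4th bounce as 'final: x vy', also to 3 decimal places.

1 4.689 34.526 68.878
2 2.918 10.444 111.750
3 1.605 3.159 135.329
4 0.883 0.956 148.298
final: 148.298 2.382

Arc 1: start y=14.200, vy=19.970 → t=4.689, apex=34.526, x_land=68.878, impact vy=-26.027
  bounce: vy ← 0.55·26.027 = 14.315
Arc 2: start y=0.000, vy=14.315 → t=2.918, apex=10.444, x_land=111.750, impact vy=-14.315
  bounce: vy ← 0.55·14.315 = 7.873
Arc 3: start y=0.000, vy=7.873 → t=1.605, apex=3.159, x_land=135.329, impact vy=-7.873
  bounce: vy ← 0.55·7.873 = 4.330
Arc 4: start y=0.000, vy=4.330 → t=0.883, apex=0.956, x_land=148.298, impact vy=-4.330
  bounce: vy ← 0.55·4.330 = 2.382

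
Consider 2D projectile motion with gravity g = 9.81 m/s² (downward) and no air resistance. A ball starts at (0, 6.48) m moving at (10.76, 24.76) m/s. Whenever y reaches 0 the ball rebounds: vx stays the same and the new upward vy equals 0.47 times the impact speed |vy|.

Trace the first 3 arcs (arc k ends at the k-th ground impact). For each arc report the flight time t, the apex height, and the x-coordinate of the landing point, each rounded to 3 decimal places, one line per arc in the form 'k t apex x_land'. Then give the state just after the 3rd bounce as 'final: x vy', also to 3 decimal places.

1 5.297 37.727 56.999
2 2.607 8.334 85.050
3 1.225 1.841 98.234
final: 98.234 2.825

Arc 1: start y=6.480, vy=24.760 → t=5.297, apex=37.727, x_land=56.999, impact vy=-27.207
  bounce: vy ← 0.47·27.207 = 12.787
Arc 2: start y=0.000, vy=12.787 → t=2.607, apex=8.334, x_land=85.050, impact vy=-12.787
  bounce: vy ← 0.47·12.787 = 6.010
Arc 3: start y=0.000, vy=6.010 → t=1.225, apex=1.841, x_land=98.234, impact vy=-6.010
  bounce: vy ← 0.47·6.010 = 2.825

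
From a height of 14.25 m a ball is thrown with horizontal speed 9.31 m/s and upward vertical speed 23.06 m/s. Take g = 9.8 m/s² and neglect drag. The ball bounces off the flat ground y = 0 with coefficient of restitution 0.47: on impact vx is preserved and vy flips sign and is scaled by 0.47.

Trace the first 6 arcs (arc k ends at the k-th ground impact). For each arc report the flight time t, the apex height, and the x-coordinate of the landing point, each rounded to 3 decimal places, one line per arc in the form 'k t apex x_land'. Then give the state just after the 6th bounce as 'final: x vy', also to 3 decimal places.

Arc 1: start y=14.250, vy=23.060 → t=5.259, apex=41.381, x_land=48.962, impact vy=-28.479
  bounce: vy ← 0.47·28.479 = 13.385
Arc 2: start y=0.000, vy=13.385 → t=2.732, apex=9.141, x_land=74.394, impact vy=-13.385
  bounce: vy ← 0.47·13.385 = 6.291
Arc 3: start y=0.000, vy=6.291 → t=1.284, apex=2.019, x_land=86.347, impact vy=-6.291
  bounce: vy ← 0.47·6.291 = 2.957
Arc 4: start y=0.000, vy=2.957 → t=0.603, apex=0.446, x_land=91.965, impact vy=-2.957
  bounce: vy ← 0.47·2.957 = 1.390
Arc 5: start y=0.000, vy=1.390 → t=0.284, apex=0.099, x_land=94.605, impact vy=-1.390
  bounce: vy ← 0.47·1.390 = 0.653
Arc 6: start y=0.000, vy=0.653 → t=0.133, apex=0.022, x_land=95.846, impact vy=-0.653
  bounce: vy ← 0.47·0.653 = 0.307

1 5.259 41.381 48.962
2 2.732 9.141 74.394
3 1.284 2.019 86.347
4 0.603 0.446 91.965
5 0.284 0.099 94.605
6 0.133 0.022 95.846
final: 95.846 0.307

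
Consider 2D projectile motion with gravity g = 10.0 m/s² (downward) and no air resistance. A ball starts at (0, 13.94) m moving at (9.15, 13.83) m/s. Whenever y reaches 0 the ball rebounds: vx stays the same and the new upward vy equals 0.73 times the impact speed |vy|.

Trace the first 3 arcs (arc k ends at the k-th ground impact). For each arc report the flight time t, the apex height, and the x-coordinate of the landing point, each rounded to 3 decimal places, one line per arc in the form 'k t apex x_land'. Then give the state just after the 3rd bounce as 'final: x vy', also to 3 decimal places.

1 3.551 23.503 32.493
2 3.165 12.525 61.456
3 2.311 6.675 82.600
final: 82.600 8.434

Arc 1: start y=13.940, vy=13.830 → t=3.551, apex=23.503, x_land=32.493, impact vy=-21.681
  bounce: vy ← 0.73·21.681 = 15.827
Arc 2: start y=0.000, vy=15.827 → t=3.165, apex=12.525, x_land=61.456, impact vy=-15.827
  bounce: vy ← 0.73·15.827 = 11.554
Arc 3: start y=0.000, vy=11.554 → t=2.311, apex=6.675, x_land=82.600, impact vy=-11.554
  bounce: vy ← 0.73·11.554 = 8.434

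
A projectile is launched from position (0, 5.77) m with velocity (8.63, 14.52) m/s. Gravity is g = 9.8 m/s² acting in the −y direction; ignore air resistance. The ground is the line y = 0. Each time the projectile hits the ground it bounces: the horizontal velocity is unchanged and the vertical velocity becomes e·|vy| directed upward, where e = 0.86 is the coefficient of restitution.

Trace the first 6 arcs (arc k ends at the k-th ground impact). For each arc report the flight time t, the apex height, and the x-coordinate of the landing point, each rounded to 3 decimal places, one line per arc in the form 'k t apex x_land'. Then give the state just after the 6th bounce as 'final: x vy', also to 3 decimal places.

Arc 1: start y=5.770, vy=14.520 → t=3.318, apex=16.527, x_land=28.636, impact vy=-17.998
  bounce: vy ← 0.86·17.998 = 15.478
Arc 2: start y=0.000, vy=15.478 → t=3.159, apex=12.223, x_land=55.896, impact vy=-15.478
  bounce: vy ← 0.86·15.478 = 13.311
Arc 3: start y=0.000, vy=13.311 → t=2.717, apex=9.040, x_land=79.340, impact vy=-13.311
  bounce: vy ← 0.86·13.311 = 11.448
Arc 4: start y=0.000, vy=11.448 → t=2.336, apex=6.686, x_land=99.502, impact vy=-11.448
  bounce: vy ← 0.86·11.448 = 9.845
Arc 5: start y=0.000, vy=9.845 → t=2.009, apex=4.945, x_land=116.841, impact vy=-9.845
  bounce: vy ← 0.86·9.845 = 8.467
Arc 6: start y=0.000, vy=8.467 → t=1.728, apex=3.657, x_land=131.753, impact vy=-8.467
  bounce: vy ← 0.86·8.467 = 7.281

1 3.318 16.527 28.636
2 3.159 12.223 55.896
3 2.717 9.040 79.340
4 2.336 6.686 99.502
5 2.009 4.945 116.841
6 1.728 3.657 131.753
final: 131.753 7.281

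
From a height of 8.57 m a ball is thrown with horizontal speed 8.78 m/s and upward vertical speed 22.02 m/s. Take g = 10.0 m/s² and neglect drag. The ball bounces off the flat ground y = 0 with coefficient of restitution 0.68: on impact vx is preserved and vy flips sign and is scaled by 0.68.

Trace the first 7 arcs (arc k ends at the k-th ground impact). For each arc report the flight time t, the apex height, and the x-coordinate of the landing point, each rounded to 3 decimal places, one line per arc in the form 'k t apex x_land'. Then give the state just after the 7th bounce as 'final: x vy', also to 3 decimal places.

Arc 1: start y=8.570, vy=22.020 → t=4.764, apex=32.814, x_land=41.826, impact vy=-25.618
  bounce: vy ← 0.68·25.618 = 17.420
Arc 2: start y=0.000, vy=17.420 → t=3.484, apex=15.173, x_land=72.416, impact vy=-17.420
  bounce: vy ← 0.68·17.420 = 11.846
Arc 3: start y=0.000, vy=11.846 → t=2.369, apex=7.016, x_land=93.217, impact vy=-11.846
  bounce: vy ← 0.68·11.846 = 8.055
Arc 4: start y=0.000, vy=8.055 → t=1.611, apex=3.244, x_land=107.362, impact vy=-8.055
  bounce: vy ← 0.68·8.055 = 5.477
Arc 5: start y=0.000, vy=5.477 → t=1.095, apex=1.500, x_land=116.980, impact vy=-5.477
  bounce: vy ← 0.68·5.477 = 3.725
Arc 6: start y=0.000, vy=3.725 → t=0.745, apex=0.694, x_land=123.521, impact vy=-3.725
  bounce: vy ← 0.68·3.725 = 2.533
Arc 7: start y=0.000, vy=2.533 → t=0.507, apex=0.321, x_land=127.969, impact vy=-2.533
  bounce: vy ← 0.68·2.533 = 1.722

1 4.764 32.814 41.826
2 3.484 15.173 72.416
3 2.369 7.016 93.217
4 1.611 3.244 107.362
5 1.095 1.500 116.980
6 0.745 0.694 123.521
7 0.507 0.321 127.969
final: 127.969 1.722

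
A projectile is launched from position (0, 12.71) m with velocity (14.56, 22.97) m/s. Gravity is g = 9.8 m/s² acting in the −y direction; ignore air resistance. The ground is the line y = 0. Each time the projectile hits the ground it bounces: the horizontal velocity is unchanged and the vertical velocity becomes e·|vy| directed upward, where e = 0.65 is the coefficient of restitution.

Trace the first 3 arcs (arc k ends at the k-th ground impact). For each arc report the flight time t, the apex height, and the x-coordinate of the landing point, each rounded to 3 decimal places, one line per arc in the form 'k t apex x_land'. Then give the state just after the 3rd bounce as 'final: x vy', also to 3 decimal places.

Arc 1: start y=12.710, vy=22.970 → t=5.188, apex=39.629, x_land=75.534, impact vy=-27.870
  bounce: vy ← 0.65·27.870 = 18.115
Arc 2: start y=0.000, vy=18.115 → t=3.697, apex=16.743, x_land=129.363, impact vy=-18.115
  bounce: vy ← 0.65·18.115 = 11.775
Arc 3: start y=0.000, vy=11.775 → t=2.403, apex=7.074, x_land=164.351, impact vy=-11.775
  bounce: vy ← 0.65·11.775 = 7.654

1 5.188 39.629 75.534
2 3.697 16.743 129.363
3 2.403 7.074 164.351
final: 164.351 7.654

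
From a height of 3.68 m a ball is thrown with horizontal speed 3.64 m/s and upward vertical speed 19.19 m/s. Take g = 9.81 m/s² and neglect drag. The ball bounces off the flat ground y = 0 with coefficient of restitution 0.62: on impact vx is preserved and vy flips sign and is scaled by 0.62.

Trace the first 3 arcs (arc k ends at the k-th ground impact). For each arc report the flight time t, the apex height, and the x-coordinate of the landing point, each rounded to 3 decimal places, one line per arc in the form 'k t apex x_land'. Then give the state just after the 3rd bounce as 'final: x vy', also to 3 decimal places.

1 4.096 22.449 14.908
2 2.653 8.630 24.564
3 1.645 3.317 30.551
final: 30.551 5.002

Arc 1: start y=3.680, vy=19.190 → t=4.096, apex=22.449, x_land=14.908, impact vy=-20.987
  bounce: vy ← 0.62·20.987 = 13.012
Arc 2: start y=0.000, vy=13.012 → t=2.653, apex=8.630, x_land=24.564, impact vy=-13.012
  bounce: vy ← 0.62·13.012 = 8.067
Arc 3: start y=0.000, vy=8.067 → t=1.645, apex=3.317, x_land=30.551, impact vy=-8.067
  bounce: vy ← 0.62·8.067 = 5.002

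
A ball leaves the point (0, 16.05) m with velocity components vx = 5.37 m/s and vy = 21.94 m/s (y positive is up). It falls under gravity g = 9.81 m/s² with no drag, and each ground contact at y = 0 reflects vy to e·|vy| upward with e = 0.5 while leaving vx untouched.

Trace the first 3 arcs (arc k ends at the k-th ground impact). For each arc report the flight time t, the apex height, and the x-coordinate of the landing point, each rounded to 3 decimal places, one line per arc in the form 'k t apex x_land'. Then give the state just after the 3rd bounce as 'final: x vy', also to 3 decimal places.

Arc 1: start y=16.050, vy=21.940 → t=5.113, apex=40.584, x_land=27.457, impact vy=-28.218
  bounce: vy ← 0.5·28.218 = 14.109
Arc 2: start y=0.000, vy=14.109 → t=2.876, apex=10.146, x_land=42.903, impact vy=-14.109
  bounce: vy ← 0.5·14.109 = 7.055
Arc 3: start y=0.000, vy=7.055 → t=1.438, apex=2.537, x_land=50.627, impact vy=-7.055
  bounce: vy ← 0.5·7.055 = 3.527

1 5.113 40.584 27.457
2 2.876 10.146 42.903
3 1.438 2.537 50.627
final: 50.627 3.527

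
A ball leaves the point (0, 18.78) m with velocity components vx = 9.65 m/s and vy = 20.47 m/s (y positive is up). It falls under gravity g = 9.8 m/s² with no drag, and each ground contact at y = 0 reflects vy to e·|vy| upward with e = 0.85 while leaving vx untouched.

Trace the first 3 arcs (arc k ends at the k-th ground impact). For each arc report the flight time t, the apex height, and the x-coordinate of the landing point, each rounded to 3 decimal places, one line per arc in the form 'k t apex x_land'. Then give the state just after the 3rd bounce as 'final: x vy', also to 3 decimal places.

Arc 1: start y=18.780, vy=20.470 → t=4.952, apex=40.159, x_land=47.783, impact vy=-28.055
  bounce: vy ← 0.85·28.055 = 23.847
Arc 2: start y=0.000, vy=23.847 → t=4.867, apex=29.015, x_land=94.747, impact vy=-23.847
  bounce: vy ← 0.85·23.847 = 20.270
Arc 3: start y=0.000, vy=20.270 → t=4.137, apex=20.963, x_land=134.667, impact vy=-20.270
  bounce: vy ← 0.85·20.270 = 17.230

1 4.952 40.159 47.783
2 4.867 29.015 94.747
3 4.137 20.963 134.667
final: 134.667 17.230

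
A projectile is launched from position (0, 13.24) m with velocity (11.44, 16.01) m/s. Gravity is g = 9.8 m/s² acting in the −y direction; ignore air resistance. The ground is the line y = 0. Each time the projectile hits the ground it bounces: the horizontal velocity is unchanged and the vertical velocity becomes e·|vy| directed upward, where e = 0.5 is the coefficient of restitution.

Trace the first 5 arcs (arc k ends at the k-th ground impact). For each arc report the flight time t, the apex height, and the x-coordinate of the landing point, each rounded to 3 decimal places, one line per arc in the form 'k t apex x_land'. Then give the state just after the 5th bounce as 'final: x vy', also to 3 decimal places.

Arc 1: start y=13.240, vy=16.010 → t=3.951, apex=26.318, x_land=45.202, impact vy=-22.712
  bounce: vy ← 0.5·22.712 = 11.356
Arc 2: start y=0.000, vy=11.356 → t=2.318, apex=6.579, x_land=71.714, impact vy=-11.356
  bounce: vy ← 0.5·11.356 = 5.678
Arc 3: start y=0.000, vy=5.678 → t=1.159, apex=1.645, x_land=84.970, impact vy=-5.678
  bounce: vy ← 0.5·5.678 = 2.839
Arc 4: start y=0.000, vy=2.839 → t=0.579, apex=0.411, x_land=91.599, impact vy=-2.839
  bounce: vy ← 0.5·2.839 = 1.419
Arc 5: start y=0.000, vy=1.419 → t=0.290, apex=0.103, x_land=94.913, impact vy=-1.419
  bounce: vy ← 0.5·1.419 = 0.710

1 3.951 26.318 45.202
2 2.318 6.579 71.714
3 1.159 1.645 84.970
4 0.579 0.411 91.599
5 0.290 0.103 94.913
final: 94.913 0.710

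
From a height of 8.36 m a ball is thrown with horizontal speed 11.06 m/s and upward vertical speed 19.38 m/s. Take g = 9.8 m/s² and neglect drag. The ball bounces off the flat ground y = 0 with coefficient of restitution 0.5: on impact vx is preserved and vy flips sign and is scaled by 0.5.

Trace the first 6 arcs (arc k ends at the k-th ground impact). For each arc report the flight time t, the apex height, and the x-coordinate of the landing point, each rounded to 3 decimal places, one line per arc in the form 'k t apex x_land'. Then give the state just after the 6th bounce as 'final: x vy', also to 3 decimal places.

Arc 1: start y=8.360, vy=19.380 → t=4.348, apex=27.522, x_land=48.084, impact vy=-23.226
  bounce: vy ← 0.5·23.226 = 11.613
Arc 2: start y=0.000, vy=11.613 → t=2.370, apex=6.881, x_land=74.296, impact vy=-11.613
  bounce: vy ← 0.5·11.613 = 5.806
Arc 3: start y=0.000, vy=5.806 → t=1.185, apex=1.720, x_land=87.402, impact vy=-5.806
  bounce: vy ← 0.5·5.806 = 2.903
Arc 4: start y=0.000, vy=2.903 → t=0.592, apex=0.430, x_land=93.955, impact vy=-2.903
  bounce: vy ← 0.5·2.903 = 1.452
Arc 5: start y=0.000, vy=1.452 → t=0.296, apex=0.108, x_land=97.231, impact vy=-1.452
  bounce: vy ← 0.5·1.452 = 0.726
Arc 6: start y=0.000, vy=0.726 → t=0.148, apex=0.027, x_land=98.870, impact vy=-0.726
  bounce: vy ← 0.5·0.726 = 0.363

1 4.348 27.522 48.084
2 2.370 6.881 74.296
3 1.185 1.720 87.402
4 0.592 0.430 93.955
5 0.296 0.108 97.231
6 0.148 0.027 98.870
final: 98.870 0.363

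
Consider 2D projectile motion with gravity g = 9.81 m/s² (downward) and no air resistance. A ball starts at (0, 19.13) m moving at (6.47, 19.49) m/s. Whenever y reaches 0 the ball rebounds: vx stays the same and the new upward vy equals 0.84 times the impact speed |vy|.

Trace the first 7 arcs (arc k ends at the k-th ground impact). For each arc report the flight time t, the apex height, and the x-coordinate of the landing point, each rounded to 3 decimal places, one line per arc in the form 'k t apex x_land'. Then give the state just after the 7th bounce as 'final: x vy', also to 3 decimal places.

1 4.788 38.491 30.979
2 4.706 27.159 61.428
3 3.953 19.163 87.005
4 3.321 13.522 108.490
5 2.789 9.541 126.537
6 2.343 6.732 141.697
7 1.968 4.750 154.431
final: 154.431 8.109

Arc 1: start y=19.130, vy=19.490 → t=4.788, apex=38.491, x_land=30.979, impact vy=-27.481
  bounce: vy ← 0.84·27.481 = 23.084
Arc 2: start y=0.000, vy=23.084 → t=4.706, apex=27.159, x_land=61.428, impact vy=-23.084
  bounce: vy ← 0.84·23.084 = 19.390
Arc 3: start y=0.000, vy=19.390 → t=3.953, apex=19.163, x_land=87.005, impact vy=-19.390
  bounce: vy ← 0.84·19.390 = 16.288
Arc 4: start y=0.000, vy=16.288 → t=3.321, apex=13.522, x_land=108.490, impact vy=-16.288
  bounce: vy ← 0.84·16.288 = 13.682
Arc 5: start y=0.000, vy=13.682 → t=2.789, apex=9.541, x_land=126.537, impact vy=-13.682
  bounce: vy ← 0.84·13.682 = 11.493
Arc 6: start y=0.000, vy=11.493 → t=2.343, apex=6.732, x_land=141.697, impact vy=-11.493
  bounce: vy ← 0.84·11.493 = 9.654
Arc 7: start y=0.000, vy=9.654 → t=1.968, apex=4.750, x_land=154.431, impact vy=-9.654
  bounce: vy ← 0.84·9.654 = 8.109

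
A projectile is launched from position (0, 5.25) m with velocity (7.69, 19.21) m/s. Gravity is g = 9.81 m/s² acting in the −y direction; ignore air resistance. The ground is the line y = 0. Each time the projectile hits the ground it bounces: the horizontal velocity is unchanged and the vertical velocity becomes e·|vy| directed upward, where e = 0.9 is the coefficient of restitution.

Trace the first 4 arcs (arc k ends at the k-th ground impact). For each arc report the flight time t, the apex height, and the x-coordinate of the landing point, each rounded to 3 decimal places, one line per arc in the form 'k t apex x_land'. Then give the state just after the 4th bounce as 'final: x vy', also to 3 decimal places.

Arc 1: start y=5.250, vy=19.210 → t=4.173, apex=24.059, x_land=32.090, impact vy=-21.726
  bounce: vy ← 0.9·21.726 = 19.554
Arc 2: start y=0.000, vy=19.554 → t=3.986, apex=19.487, x_land=62.746, impact vy=-19.554
  bounce: vy ← 0.9·19.554 = 17.598
Arc 3: start y=0.000, vy=17.598 → t=3.588, apex=15.785, x_land=90.336, impact vy=-17.598
  bounce: vy ← 0.9·17.598 = 15.838
Arc 4: start y=0.000, vy=15.838 → t=3.229, apex=12.786, x_land=115.167, impact vy=-15.838
  bounce: vy ← 0.9·15.838 = 14.255

1 4.173 24.059 32.090
2 3.986 19.487 62.746
3 3.588 15.785 90.336
4 3.229 12.786 115.167
final: 115.167 14.255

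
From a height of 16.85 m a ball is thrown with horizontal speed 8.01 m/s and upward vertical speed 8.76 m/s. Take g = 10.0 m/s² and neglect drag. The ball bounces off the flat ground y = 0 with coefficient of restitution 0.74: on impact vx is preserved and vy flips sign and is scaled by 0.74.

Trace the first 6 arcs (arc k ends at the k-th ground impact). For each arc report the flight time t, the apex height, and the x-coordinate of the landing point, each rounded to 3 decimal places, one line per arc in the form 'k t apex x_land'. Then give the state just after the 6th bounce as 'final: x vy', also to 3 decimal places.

Arc 1: start y=16.850, vy=8.760 → t=2.910, apex=20.687, x_land=23.310, impact vy=-20.341
  bounce: vy ← 0.74·20.341 = 15.052
Arc 2: start y=0.000, vy=15.052 → t=3.010, apex=11.328, x_land=47.423, impact vy=-15.052
  bounce: vy ← 0.74·15.052 = 11.138
Arc 3: start y=0.000, vy=11.138 → t=2.228, apex=6.203, x_land=65.267, impact vy=-11.138
  bounce: vy ← 0.74·11.138 = 8.242
Arc 4: start y=0.000, vy=8.242 → t=1.648, apex=3.397, x_land=78.471, impact vy=-8.242
  bounce: vy ← 0.74·8.242 = 6.099
Arc 5: start y=0.000, vy=6.099 → t=1.220, apex=1.860, x_land=88.242, impact vy=-6.099
  bounce: vy ← 0.74·6.099 = 4.514
Arc 6: start y=0.000, vy=4.514 → t=0.903, apex=1.019, x_land=95.473, impact vy=-4.514
  bounce: vy ← 0.74·4.514 = 3.340

1 2.910 20.687 23.310
2 3.010 11.328 47.423
3 2.228 6.203 65.267
4 1.648 3.397 78.471
5 1.220 1.860 88.242
6 0.903 1.019 95.473
final: 95.473 3.340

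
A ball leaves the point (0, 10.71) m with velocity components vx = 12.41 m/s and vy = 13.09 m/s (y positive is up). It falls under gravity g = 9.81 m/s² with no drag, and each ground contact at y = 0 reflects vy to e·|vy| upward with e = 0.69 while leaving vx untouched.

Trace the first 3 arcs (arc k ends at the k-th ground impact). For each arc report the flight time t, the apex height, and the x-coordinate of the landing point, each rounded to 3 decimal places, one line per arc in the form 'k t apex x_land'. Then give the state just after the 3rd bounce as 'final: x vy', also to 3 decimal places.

Arc 1: start y=10.710, vy=13.090 → t=3.325, apex=19.443, x_land=41.267, impact vy=-19.531
  bounce: vy ← 0.69·19.531 = 13.477
Arc 2: start y=0.000, vy=13.477 → t=2.748, apex=9.257, x_land=75.364, impact vy=-13.477
  bounce: vy ← 0.69·13.477 = 9.299
Arc 3: start y=0.000, vy=9.299 → t=1.896, apex=4.407, x_land=98.891, impact vy=-9.299
  bounce: vy ← 0.69·9.299 = 6.416

1 3.325 19.443 41.267
2 2.748 9.257 75.364
3 1.896 4.407 98.891
final: 98.891 6.416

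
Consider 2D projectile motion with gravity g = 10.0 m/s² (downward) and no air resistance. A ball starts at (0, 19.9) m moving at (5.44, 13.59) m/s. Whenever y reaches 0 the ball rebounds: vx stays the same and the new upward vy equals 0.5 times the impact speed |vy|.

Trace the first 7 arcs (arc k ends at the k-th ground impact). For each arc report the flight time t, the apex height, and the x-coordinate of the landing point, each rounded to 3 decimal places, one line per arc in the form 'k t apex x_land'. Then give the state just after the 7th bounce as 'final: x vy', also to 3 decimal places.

Arc 1: start y=19.900, vy=13.590 → t=3.773, apex=29.134, x_land=20.525, impact vy=-24.139
  bounce: vy ← 0.5·24.139 = 12.069
Arc 2: start y=0.000, vy=12.069 → t=2.414, apex=7.284, x_land=33.656, impact vy=-12.069
  bounce: vy ← 0.5·12.069 = 6.035
Arc 3: start y=0.000, vy=6.035 → t=1.207, apex=1.821, x_land=40.222, impact vy=-6.035
  bounce: vy ← 0.5·6.035 = 3.017
Arc 4: start y=0.000, vy=3.017 → t=0.603, apex=0.455, x_land=43.505, impact vy=-3.017
  bounce: vy ← 0.5·3.017 = 1.509
Arc 5: start y=0.000, vy=1.509 → t=0.302, apex=0.114, x_land=45.146, impact vy=-1.509
  bounce: vy ← 0.5·1.509 = 0.754
Arc 6: start y=0.000, vy=0.754 → t=0.151, apex=0.028, x_land=45.967, impact vy=-0.754
  bounce: vy ← 0.5·0.754 = 0.377
Arc 7: start y=0.000, vy=0.377 → t=0.075, apex=0.007, x_land=46.377, impact vy=-0.377
  bounce: vy ← 0.5·0.377 = 0.189

1 3.773 29.134 20.525
2 2.414 7.284 33.656
3 1.207 1.821 40.222
4 0.603 0.455 43.505
5 0.302 0.114 45.146
6 0.151 0.028 45.967
7 0.075 0.007 46.377
final: 46.377 0.189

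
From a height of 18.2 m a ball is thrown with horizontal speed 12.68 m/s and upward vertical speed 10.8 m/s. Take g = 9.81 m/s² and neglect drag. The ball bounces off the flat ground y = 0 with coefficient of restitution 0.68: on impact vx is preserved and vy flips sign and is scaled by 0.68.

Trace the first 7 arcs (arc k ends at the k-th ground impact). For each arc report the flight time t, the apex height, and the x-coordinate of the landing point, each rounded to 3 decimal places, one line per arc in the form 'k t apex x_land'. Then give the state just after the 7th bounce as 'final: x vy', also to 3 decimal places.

Arc 1: start y=18.200, vy=10.800 → t=3.320, apex=24.145, x_land=42.092, impact vy=-21.765
  bounce: vy ← 0.68·21.765 = 14.800
Arc 2: start y=0.000, vy=14.800 → t=3.017, apex=11.165, x_land=80.353, impact vy=-14.800
  bounce: vy ← 0.68·14.800 = 10.064
Arc 3: start y=0.000, vy=10.064 → t=2.052, apex=5.163, x_land=106.370, impact vy=-10.064
  bounce: vy ← 0.68·10.064 = 6.844
Arc 4: start y=0.000, vy=6.844 → t=1.395, apex=2.387, x_land=124.062, impact vy=-6.844
  bounce: vy ← 0.68·6.844 = 4.654
Arc 5: start y=0.000, vy=4.654 → t=0.949, apex=1.104, x_land=136.092, impact vy=-4.654
  bounce: vy ← 0.68·4.654 = 3.165
Arc 6: start y=0.000, vy=3.165 → t=0.645, apex=0.510, x_land=144.273, impact vy=-3.165
  bounce: vy ← 0.68·3.165 = 2.152
Arc 7: start y=0.000, vy=2.152 → t=0.439, apex=0.236, x_land=149.836, impact vy=-2.152
  bounce: vy ← 0.68·2.152 = 1.463

1 3.320 24.145 42.092
2 3.017 11.165 80.353
3 2.052 5.163 106.370
4 1.395 2.387 124.062
5 0.949 1.104 136.092
6 0.645 0.510 144.273
7 0.439 0.236 149.836
final: 149.836 1.463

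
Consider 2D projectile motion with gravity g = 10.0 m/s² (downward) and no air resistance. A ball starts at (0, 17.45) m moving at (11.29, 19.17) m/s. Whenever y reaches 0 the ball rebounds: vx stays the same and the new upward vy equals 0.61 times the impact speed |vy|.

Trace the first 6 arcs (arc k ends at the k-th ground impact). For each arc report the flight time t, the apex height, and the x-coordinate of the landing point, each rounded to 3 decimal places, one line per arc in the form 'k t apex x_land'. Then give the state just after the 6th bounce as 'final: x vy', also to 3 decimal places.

Arc 1: start y=17.450, vy=19.170 → t=4.594, apex=35.824, x_land=51.863, impact vy=-26.767
  bounce: vy ← 0.61·26.767 = 16.328
Arc 2: start y=0.000, vy=16.328 → t=3.266, apex=13.330, x_land=88.732, impact vy=-16.328
  bounce: vy ← 0.61·16.328 = 9.960
Arc 3: start y=0.000, vy=9.960 → t=1.992, apex=4.960, x_land=111.222, impact vy=-9.960
  bounce: vy ← 0.61·9.960 = 6.076
Arc 4: start y=0.000, vy=6.076 → t=1.215, apex=1.846, x_land=124.941, impact vy=-6.076
  bounce: vy ← 0.61·6.076 = 3.706
Arc 5: start y=0.000, vy=3.706 → t=0.741, apex=0.687, x_land=133.309, impact vy=-3.706
  bounce: vy ← 0.61·3.706 = 2.261
Arc 6: start y=0.000, vy=2.261 → t=0.452, apex=0.256, x_land=138.414, impact vy=-2.261
  bounce: vy ← 0.61·2.261 = 1.379

1 4.594 35.824 51.863
2 3.266 13.330 88.732
3 1.992 4.960 111.222
4 1.215 1.846 124.941
5 0.741 0.687 133.309
6 0.452 0.256 138.414
final: 138.414 1.379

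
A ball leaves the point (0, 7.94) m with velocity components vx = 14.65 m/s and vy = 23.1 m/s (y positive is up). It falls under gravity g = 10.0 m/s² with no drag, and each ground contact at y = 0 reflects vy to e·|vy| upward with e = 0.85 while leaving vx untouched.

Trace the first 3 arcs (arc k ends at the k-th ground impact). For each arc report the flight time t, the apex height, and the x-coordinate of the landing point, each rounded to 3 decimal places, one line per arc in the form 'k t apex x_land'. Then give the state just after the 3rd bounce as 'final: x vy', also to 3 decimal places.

1 4.941 34.620 72.391
2 4.473 25.013 137.925
3 3.802 18.072 193.629
final: 193.629 16.160

Arc 1: start y=7.940, vy=23.100 → t=4.941, apex=34.620, x_land=72.391, impact vy=-26.314
  bounce: vy ← 0.85·26.314 = 22.367
Arc 2: start y=0.000, vy=22.367 → t=4.473, apex=25.013, x_land=137.925, impact vy=-22.367
  bounce: vy ← 0.85·22.367 = 19.012
Arc 3: start y=0.000, vy=19.012 → t=3.802, apex=18.072, x_land=193.629, impact vy=-19.012
  bounce: vy ← 0.85·19.012 = 16.160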